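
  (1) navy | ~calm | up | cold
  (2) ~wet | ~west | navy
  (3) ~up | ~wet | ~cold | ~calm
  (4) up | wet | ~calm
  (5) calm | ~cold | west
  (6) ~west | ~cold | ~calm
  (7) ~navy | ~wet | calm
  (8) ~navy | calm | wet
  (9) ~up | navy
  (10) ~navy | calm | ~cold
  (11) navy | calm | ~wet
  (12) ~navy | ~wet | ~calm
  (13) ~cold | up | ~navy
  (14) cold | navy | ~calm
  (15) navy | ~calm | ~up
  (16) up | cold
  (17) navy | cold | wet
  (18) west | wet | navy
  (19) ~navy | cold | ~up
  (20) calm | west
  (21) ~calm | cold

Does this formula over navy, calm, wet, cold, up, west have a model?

Suppose up = 1.
From the singleton clause (navy), navy = 1.
From the singleton clause (cold), cold = 1.
From the singleton clause (calm), calm = 1.
From the singleton clause (~wet), wet = 0.
From the singleton clause (~west), west = 0.
This assignment satisfies each clause.
A satisfying assignment: navy ↦ 1; calm ↦ 1; wet ↦ 0; cold ↦ 1; up ↦ 1; west ↦ 0.

Yes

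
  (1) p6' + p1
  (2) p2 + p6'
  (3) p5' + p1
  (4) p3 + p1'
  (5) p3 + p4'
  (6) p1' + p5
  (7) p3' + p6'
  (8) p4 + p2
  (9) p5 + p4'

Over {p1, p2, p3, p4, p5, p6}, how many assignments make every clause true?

There are 2^6 = 64 truth assignments over (p1, p2, p3, p4, p5, p6).
Split on p4. With p4 = 1, the clauses containing p4 are satisfied and p4' drops from the rest; 2 of the 2^5 = 32 assignments to the other variables satisfy what remains.
With p4 = 0, by the same count on the reduced clause set, 3 assignments work.
Total: 2 + 3 = 5.

5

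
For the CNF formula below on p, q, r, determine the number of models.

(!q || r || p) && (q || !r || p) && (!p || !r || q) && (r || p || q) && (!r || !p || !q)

3

There are 2^3 = 8 truth assignments over (p, q, r).
Check each against the 5 clauses (columns in the order p, q, r):
  F F F  ✗ fails (r || p || q)
  F F T  ✗ fails (q || !r || p)
  F T F  ✗ fails (!q || r || p)
  F T T  ✓ satisfies all
  T F F  ✓ satisfies all
  T F T  ✗ fails (!p || !r || q)
  T T F  ✓ satisfies all
  T T T  ✗ fails (!r || !p || !q)
3 of the 8 rows are models.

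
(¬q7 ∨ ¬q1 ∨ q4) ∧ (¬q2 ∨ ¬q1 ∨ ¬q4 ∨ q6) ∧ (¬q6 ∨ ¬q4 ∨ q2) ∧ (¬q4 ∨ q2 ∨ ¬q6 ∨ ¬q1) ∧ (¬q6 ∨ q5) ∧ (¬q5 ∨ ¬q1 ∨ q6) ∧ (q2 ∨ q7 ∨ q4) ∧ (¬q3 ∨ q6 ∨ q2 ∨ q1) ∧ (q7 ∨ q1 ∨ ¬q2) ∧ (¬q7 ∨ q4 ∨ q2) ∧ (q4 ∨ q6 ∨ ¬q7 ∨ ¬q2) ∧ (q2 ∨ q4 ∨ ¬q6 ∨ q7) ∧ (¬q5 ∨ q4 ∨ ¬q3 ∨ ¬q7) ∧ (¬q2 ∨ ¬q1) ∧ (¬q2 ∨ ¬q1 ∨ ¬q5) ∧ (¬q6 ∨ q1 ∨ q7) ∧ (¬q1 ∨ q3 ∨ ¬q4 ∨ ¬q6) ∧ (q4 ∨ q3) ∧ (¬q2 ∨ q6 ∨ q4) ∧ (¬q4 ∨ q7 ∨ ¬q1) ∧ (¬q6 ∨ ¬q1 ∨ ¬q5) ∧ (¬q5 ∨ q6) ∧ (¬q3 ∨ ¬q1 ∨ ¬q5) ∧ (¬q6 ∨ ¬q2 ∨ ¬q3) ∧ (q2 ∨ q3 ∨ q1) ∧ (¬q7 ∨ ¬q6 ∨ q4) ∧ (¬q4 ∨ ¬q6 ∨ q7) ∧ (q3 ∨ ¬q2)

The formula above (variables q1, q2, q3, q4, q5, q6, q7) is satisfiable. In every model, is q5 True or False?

Suppose q5 = True.
The clause (q6) is unit, so q6 = True.
The clause (¬q1) is unit, so q1 = False.
The clause (q7) is unit, so q7 = True.
The clause (q4) is unit, so q4 = True.
The clause (q2) is unit, so q2 = True.
The clause (¬q3) is unit, so q3 = False.
Now (q3) is unsatisfied and unit — conflict.
So every satisfying assignment has q5 = False.

False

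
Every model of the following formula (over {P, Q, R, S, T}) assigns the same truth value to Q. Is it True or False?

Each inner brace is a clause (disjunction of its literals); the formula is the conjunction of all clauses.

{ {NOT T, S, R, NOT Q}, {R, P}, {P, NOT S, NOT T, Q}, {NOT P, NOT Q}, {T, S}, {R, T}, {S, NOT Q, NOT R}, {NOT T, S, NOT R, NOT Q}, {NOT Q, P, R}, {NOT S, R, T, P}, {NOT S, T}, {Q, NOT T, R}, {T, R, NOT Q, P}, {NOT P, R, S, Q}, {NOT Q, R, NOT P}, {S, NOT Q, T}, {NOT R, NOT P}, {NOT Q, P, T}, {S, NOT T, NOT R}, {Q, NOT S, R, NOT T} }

Suppose Q = false.
Branch on R: set R = true.
The clause (NOT P) is unit, so P = false.
Branch on S: set S = false.
The clause (T) is unit, so T = true.
That conflicts with the unit clause (NOT T).
That branch fails; take S = true instead.
The clause (NOT T) is unit, so T = false.
That conflicts with the unit clause (T).
Neither S = true nor S = false works.
That branch fails; take R = false instead.
The clause (P) is unit, so P = true.
The clause (T) is unit, so T = true.
That conflicts with the unit clause (NOT T).
Neither R = true nor R = false works.
So every satisfying assignment has Q = True.

True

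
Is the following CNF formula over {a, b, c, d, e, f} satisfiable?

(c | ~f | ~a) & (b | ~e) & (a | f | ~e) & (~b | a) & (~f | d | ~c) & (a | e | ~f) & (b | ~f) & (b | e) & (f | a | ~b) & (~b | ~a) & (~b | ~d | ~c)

Try b = 1.
From the singleton clause (a), a = 1.
That conflicts with the unit clause (~a).
That branch fails; take b = 0 instead.
From the singleton clause (~e), e = 0.
That conflicts with the unit clause (e).
Neither b = 1 nor b = 0 works.
No assignment satisfies every clause.

No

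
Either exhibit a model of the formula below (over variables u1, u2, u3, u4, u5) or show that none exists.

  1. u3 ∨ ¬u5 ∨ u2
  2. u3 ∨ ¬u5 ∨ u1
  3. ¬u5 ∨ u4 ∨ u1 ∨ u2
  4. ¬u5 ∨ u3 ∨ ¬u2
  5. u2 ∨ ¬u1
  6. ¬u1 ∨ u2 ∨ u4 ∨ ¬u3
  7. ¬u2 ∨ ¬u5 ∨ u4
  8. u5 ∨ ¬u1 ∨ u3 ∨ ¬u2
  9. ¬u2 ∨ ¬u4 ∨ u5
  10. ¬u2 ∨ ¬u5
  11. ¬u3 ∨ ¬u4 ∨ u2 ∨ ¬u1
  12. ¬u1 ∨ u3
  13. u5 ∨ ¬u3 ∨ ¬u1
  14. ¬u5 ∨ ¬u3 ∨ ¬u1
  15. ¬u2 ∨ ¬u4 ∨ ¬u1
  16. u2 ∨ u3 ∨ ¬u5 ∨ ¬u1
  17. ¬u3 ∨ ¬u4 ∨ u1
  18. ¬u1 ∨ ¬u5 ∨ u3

Branch on u2: set u2 = False.
Unit clause (¬u1) forces u1 = False.
Branch on u3: set u3 = False.
Unit clause (¬u5) forces u5 = False.
Every clause is now satisfied; u4 is unconstrained.

u1: False, u2: False, u3: False, u4: False, u5: False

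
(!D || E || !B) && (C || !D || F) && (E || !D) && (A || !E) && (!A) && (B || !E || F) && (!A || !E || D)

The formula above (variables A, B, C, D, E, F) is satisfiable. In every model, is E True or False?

Suppose E = true.
(A) alone gives A = true.
That conflicts with the unit clause (!A).
So every satisfying assignment has E = False.

False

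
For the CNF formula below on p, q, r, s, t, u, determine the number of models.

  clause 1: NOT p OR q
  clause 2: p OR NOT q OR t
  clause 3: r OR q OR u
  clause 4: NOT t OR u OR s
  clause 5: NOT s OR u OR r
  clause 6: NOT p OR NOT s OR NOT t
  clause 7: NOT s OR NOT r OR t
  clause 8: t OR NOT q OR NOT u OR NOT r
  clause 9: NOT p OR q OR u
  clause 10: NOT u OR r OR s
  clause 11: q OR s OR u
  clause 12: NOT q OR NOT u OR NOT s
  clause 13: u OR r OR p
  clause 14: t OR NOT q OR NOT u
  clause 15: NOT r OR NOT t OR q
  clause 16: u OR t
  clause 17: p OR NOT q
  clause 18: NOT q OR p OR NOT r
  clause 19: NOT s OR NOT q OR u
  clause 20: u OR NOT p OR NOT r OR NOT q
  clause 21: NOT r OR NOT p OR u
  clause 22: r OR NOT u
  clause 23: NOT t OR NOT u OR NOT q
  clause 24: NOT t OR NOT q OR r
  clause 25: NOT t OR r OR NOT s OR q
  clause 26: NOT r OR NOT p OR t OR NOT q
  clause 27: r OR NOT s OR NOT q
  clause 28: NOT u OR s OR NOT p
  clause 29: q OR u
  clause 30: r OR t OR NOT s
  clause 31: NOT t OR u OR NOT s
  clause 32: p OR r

1

There are 2^6 = 64 truth assignments over (p, q, r, s, t, u).
Split on q. With q = true, the clauses containing q are satisfied and NOT q drops from the rest; 0 of the 2^5 = 32 assignments to the other variables satisfy what remains.
With q = false, by the same count on the reduced clause set, 1 assignment works.
Total: 0 + 1 = 1.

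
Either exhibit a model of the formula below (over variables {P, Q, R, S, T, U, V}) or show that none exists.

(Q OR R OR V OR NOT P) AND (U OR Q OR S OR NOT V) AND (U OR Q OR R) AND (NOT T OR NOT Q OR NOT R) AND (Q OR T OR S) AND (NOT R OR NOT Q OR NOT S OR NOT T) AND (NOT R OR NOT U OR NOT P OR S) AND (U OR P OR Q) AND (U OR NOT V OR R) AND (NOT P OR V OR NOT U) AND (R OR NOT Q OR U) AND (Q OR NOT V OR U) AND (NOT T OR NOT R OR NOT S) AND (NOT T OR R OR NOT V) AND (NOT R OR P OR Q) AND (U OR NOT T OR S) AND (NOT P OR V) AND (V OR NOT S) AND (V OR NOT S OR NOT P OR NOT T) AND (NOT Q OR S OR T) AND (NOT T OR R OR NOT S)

Suppose P = true.
Unit clause (V) forces V = true.
Suppose U = true.
Suppose R = false.
Unit clause (NOT T) forces T = false.
Suppose Q = false.
Unit clause (S) forces S = true.
This assignment satisfies each clause.

P ↦ true, Q ↦ false, R ↦ false, S ↦ true, T ↦ false, U ↦ true, V ↦ true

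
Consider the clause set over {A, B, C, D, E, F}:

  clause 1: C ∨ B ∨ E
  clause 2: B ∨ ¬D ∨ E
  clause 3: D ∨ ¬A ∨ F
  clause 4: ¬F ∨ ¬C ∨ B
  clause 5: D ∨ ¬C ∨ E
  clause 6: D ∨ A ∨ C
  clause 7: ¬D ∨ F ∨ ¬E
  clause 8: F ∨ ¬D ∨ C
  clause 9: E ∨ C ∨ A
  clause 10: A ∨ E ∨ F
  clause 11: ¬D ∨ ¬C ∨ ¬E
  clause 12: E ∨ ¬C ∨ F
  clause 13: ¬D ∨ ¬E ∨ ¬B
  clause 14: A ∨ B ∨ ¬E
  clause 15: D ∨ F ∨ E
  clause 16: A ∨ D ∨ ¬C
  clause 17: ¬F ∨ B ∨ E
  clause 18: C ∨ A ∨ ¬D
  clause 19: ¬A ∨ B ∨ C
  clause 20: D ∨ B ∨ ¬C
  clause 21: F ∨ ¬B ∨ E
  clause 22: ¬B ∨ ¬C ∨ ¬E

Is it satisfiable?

Yes

Try C = True.
Try F = True.
From the singleton clause (B), B = True.
From the singleton clause (¬E), E = False.
From the singleton clause (D), D = True.
Every clause is now satisfied; A is unconstrained.
A satisfying assignment: A: True; B: True; C: True; D: True; E: False; F: True.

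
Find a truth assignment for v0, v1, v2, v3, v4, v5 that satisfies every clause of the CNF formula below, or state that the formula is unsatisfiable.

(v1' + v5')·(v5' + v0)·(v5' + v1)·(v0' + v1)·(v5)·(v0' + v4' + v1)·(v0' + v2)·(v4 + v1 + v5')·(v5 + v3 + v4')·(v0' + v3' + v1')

UNSATISFIABLE

The clause (v5) is unit, so v5 = 1.
The clause (v1') is unit, so v1 = 0.
But (v1) is also a unit clause — contradiction.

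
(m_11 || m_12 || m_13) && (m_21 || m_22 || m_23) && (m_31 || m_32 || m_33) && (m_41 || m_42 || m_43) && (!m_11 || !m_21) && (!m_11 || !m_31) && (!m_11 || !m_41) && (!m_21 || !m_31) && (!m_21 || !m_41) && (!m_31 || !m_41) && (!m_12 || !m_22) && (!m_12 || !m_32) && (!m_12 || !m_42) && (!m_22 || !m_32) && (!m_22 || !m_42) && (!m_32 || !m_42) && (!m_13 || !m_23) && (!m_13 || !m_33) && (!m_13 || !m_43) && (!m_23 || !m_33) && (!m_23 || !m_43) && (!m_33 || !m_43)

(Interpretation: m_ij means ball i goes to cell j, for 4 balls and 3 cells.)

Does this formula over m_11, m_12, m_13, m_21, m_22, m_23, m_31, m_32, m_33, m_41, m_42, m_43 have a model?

Suppose m_11 = false.
Suppose m_12 = true.
Unit clause (!m_22) forces m_22 = false.
Unit clause (!m_32) forces m_32 = false.
Unit clause (!m_42) forces m_42 = false.
Suppose m_21 = true.
Unit clause (!m_31) forces m_31 = false.
Unit clause (m_33) forces m_33 = true.
Unit clause (!m_41) forces m_41 = false.
Unit clause (m_43) forces m_43 = true.
That conflicts with the unit clause (!m_43).
So m_21 must be the other value — set m_21 = false.
Unit clause (m_23) forces m_23 = true.
Unit clause (!m_13) forces m_13 = false.
Unit clause (!m_33) forces m_33 = false.
Unit clause (m_31) forces m_31 = true.
Unit clause (!m_41) forces m_41 = false.
Unit clause (m_43) forces m_43 = true.
That conflicts with the unit clause (!m_43).
Both values of m_21 lead to a conflict.
So m_12 must be the other value — set m_12 = false.
Unit clause (m_13) forces m_13 = true.
Unit clause (!m_23) forces m_23 = false.
Unit clause (!m_33) forces m_33 = false.
Unit clause (!m_43) forces m_43 = false.
Suppose m_21 = true.
Unit clause (!m_31) forces m_31 = false.
Unit clause (m_32) forces m_32 = true.
Unit clause (!m_41) forces m_41 = false.
Unit clause (m_42) forces m_42 = true.
That conflicts with the unit clause (!m_42).
So m_21 must be the other value — set m_21 = false.
Unit clause (m_22) forces m_22 = true.
Unit clause (!m_32) forces m_32 = false.
Unit clause (m_31) forces m_31 = true.
Unit clause (!m_41) forces m_41 = false.
Unit clause (m_42) forces m_42 = true.
That conflicts with the unit clause (!m_42).
Both values of m_21 lead to a conflict.
Both values of m_12 lead to a conflict.
So m_11 must be the other value — set m_11 = true.
Unit clause (!m_21) forces m_21 = false.
Unit clause (!m_31) forces m_31 = false.
Unit clause (!m_41) forces m_41 = false.
Suppose m_22 = true.
Unit clause (!m_12) forces m_12 = false.
Unit clause (!m_32) forces m_32 = false.
Unit clause (m_33) forces m_33 = true.
Unit clause (!m_42) forces m_42 = false.
Unit clause (m_43) forces m_43 = true.
That conflicts with the unit clause (!m_43).
So m_22 must be the other value — set m_22 = false.
Unit clause (m_23) forces m_23 = true.
Unit clause (!m_13) forces m_13 = false.
Unit clause (!m_33) forces m_33 = false.
Unit clause (m_32) forces m_32 = true.
Unit clause (!m_12) forces m_12 = false.
Unit clause (!m_42) forces m_42 = false.
Unit clause (m_43) forces m_43 = true.
That conflicts with the unit clause (!m_43).
Both values of m_22 lead to a conflict.
Both values of m_11 lead to a conflict.
No assignment satisfies every clause.

No, unsatisfiable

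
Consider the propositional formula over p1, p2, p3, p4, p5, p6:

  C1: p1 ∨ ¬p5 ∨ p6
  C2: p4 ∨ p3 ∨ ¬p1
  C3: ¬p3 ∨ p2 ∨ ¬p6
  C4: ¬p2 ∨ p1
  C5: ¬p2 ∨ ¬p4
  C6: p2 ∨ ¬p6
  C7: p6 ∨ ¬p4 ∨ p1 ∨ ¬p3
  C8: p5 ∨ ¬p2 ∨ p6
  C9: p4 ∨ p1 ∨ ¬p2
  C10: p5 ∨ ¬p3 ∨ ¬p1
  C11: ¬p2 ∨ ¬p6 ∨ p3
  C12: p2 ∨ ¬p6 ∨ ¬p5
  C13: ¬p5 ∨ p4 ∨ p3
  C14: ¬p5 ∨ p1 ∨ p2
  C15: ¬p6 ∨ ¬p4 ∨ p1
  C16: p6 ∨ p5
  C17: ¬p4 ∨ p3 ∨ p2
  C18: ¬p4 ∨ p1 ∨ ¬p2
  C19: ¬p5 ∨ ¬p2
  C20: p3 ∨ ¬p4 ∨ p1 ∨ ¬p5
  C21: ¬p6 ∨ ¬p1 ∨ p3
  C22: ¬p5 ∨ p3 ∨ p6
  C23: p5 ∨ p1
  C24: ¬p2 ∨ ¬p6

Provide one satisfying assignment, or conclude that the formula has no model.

p1 ↦ True; p2 ↦ False; p3 ↦ True; p4 ↦ False; p5 ↦ True; p6 ↦ False

Case p2 = False:
Unit clause (¬p6) forces p6 = False.
Unit clause (p5) forces p5 = True.
Unit clause (p1) forces p1 = True.
Unit clause (p3) forces p3 = True.
Every clause is now satisfied; p4 is unconstrained.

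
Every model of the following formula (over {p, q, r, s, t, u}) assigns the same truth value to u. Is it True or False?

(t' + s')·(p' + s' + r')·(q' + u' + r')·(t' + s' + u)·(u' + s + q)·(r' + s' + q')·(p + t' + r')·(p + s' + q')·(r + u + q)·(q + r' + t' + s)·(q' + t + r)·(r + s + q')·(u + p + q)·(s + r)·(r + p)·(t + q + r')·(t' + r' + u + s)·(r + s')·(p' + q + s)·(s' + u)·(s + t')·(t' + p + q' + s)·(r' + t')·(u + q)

False

Suppose u = 1.
Suppose t = 0.
Suppose q = 0.
(s) alone gives s = 1.
(r') alone gives r = 0.
Now (r) is unsatisfied and unit — conflict.
That branch fails; take q = 1 instead.
(r') alone gives r = 0.
Now (r) is unsatisfied and unit — conflict.
Neither q = 1 nor q = 0 works.
That branch fails; take t = 1 instead.
(s') alone gives s = 0.
Now (s) is unsatisfied and unit — conflict.
Neither t = 1 nor t = 0 works.
So every satisfying assignment has u = False.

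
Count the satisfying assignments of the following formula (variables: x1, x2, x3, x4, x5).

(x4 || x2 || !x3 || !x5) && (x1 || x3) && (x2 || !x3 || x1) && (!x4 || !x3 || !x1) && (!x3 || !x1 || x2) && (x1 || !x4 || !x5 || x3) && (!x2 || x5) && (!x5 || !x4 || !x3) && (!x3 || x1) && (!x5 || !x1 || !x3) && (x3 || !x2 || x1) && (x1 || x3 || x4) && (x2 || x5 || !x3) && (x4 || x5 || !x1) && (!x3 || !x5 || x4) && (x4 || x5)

There are 2^5 = 32 truth assignments over (x1, x2, x3, x4, x5).
Split on x3. With x3 = true, the clauses containing x3 are satisfied and !x3 drops from the rest; 0 of the 2^4 = 16 assignments to the other variables satisfy what remains.
With x3 = false, by the same count on the reduced clause set, 5 assignments work.
Total: 0 + 5 = 5.

5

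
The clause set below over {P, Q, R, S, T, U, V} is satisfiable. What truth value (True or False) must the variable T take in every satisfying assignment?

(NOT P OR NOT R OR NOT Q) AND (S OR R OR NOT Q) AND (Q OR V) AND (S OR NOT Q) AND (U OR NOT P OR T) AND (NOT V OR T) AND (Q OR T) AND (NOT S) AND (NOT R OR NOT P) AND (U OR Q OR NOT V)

True

Suppose T = false.
From the singleton clause (NOT V), V = false.
From the singleton clause (Q), Q = true.
From the singleton clause (S), S = true.
But (NOT S) is also a unit clause — contradiction.
So every satisfying assignment has T = True.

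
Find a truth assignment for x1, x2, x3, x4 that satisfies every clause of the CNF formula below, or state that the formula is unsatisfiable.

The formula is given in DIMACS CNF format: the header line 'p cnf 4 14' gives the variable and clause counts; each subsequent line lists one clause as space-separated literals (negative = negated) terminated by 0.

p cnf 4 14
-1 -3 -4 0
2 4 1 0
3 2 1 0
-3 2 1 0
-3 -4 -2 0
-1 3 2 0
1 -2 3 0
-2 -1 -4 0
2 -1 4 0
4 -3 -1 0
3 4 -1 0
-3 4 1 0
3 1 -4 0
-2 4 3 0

UNSATISFIABLE

Branch on x1: set x1 = False.
Branch on x2: set x2 = True.
The clause (x3) is unit, so x3 = True.
The clause (¬x4) is unit, so x4 = False.
Now (x4) is unsatisfied and unit — conflict.
That branch fails; take x2 = False instead.
The clause (x4) is unit, so x4 = True.
The clause (x3) is unit, so x3 = True.
Now (¬x3) is unsatisfied and unit — conflict.
Both values of x2 lead to a conflict.
That branch fails; take x1 = True instead.
Branch on x3: set x3 = False.
The clause (x2) is unit, so x2 = True.
The clause (¬x4) is unit, so x4 = False.
Now (x4) is unsatisfied and unit — conflict.
That branch fails; take x3 = True instead.
The clause (¬x4) is unit, so x4 = False.
Now (x4) is unsatisfied and unit — conflict.
Both values of x3 lead to a conflict.
Both values of x1 lead to a conflict.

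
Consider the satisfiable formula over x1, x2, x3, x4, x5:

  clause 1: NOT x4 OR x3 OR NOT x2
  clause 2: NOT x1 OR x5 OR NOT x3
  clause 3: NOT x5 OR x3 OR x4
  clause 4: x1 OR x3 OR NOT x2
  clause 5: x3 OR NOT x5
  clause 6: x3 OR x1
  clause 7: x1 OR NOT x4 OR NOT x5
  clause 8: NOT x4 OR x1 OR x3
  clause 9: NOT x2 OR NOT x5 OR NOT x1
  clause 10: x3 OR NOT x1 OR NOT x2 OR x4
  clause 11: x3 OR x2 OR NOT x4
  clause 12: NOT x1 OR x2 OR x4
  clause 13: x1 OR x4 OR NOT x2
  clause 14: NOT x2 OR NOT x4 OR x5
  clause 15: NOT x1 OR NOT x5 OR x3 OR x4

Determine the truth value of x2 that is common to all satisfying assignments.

False

Suppose x2 = true.
Case x4 = false:
From the singleton clause (x1), x1 = true.
From the singleton clause (NOT x5), x5 = false.
From the singleton clause (NOT x3), x3 = false.
But (x3) is also a unit clause — contradiction.
Undo x4 and try x4 = true.
From the singleton clause (x3), x3 = true.
From the singleton clause (x5), x5 = true.
From the singleton clause (x1), x1 = true.
But (NOT x1) is also a unit clause — contradiction.
Neither x4 = true nor x4 = false works.
So every satisfying assignment has x2 = False.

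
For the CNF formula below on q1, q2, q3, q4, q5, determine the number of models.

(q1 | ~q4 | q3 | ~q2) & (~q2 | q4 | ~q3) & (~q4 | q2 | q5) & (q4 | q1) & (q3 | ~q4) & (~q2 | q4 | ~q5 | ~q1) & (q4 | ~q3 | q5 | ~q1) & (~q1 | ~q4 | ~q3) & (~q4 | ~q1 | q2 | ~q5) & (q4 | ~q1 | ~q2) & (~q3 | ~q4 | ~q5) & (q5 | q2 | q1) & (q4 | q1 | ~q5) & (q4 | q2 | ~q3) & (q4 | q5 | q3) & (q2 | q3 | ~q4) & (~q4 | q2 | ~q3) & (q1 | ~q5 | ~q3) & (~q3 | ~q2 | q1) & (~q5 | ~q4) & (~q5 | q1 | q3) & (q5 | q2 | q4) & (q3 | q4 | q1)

There are 2^5 = 32 truth assignments over (q1, q2, q3, q4, q5).
Split on q5. With q5 = 1, the clauses containing q5 are satisfied and ~q5 drops from the rest; 1 of the 2^4 = 16 assignments to the other variables satisfy what remains.
With q5 = 0, by the same count on the reduced clause set, 0 assignments work.
Total: 1 + 0 = 1.

1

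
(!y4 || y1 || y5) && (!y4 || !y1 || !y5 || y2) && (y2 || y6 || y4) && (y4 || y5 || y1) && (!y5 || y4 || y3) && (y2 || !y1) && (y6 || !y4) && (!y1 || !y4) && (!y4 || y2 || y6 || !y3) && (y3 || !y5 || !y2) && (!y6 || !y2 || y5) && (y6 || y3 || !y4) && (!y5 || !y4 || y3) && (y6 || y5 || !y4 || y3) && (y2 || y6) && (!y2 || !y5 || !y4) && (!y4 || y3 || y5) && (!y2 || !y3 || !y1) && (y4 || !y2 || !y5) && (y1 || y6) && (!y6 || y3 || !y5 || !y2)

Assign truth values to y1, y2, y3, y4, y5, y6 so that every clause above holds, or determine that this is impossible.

Case y2 = false:
(!y1) alone gives y1 = false.
(y6) alone gives y6 = true.
Case y4 = false:
(y5) alone gives y5 = true.
(y3) alone gives y3 = true.
This assignment satisfies each clause.

y1=false,  y2=false,  y3=true,  y4=false,  y5=true,  y6=true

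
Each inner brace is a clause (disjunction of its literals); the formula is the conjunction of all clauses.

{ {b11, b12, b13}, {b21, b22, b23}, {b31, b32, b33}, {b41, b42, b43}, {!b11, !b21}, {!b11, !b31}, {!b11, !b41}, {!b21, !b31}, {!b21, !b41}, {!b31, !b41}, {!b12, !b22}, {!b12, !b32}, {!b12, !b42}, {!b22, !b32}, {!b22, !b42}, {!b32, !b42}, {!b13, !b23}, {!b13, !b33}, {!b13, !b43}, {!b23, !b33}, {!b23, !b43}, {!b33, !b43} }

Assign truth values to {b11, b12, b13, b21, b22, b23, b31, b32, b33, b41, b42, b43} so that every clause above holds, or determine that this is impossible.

UNSATISFIABLE

Suppose b11 = false.
Suppose b12 = true.
From the singleton clause (!b22), b22 = false.
From the singleton clause (!b32), b32 = false.
From the singleton clause (!b42), b42 = false.
Suppose b21 = true.
From the singleton clause (!b31), b31 = false.
From the singleton clause (b33), b33 = true.
From the singleton clause (!b41), b41 = false.
From the singleton clause (b43), b43 = true.
Now (!b43) is unsatisfied and unit — conflict.
That branch fails; take b21 = false instead.
From the singleton clause (b23), b23 = true.
From the singleton clause (!b13), b13 = false.
From the singleton clause (!b33), b33 = false.
From the singleton clause (b31), b31 = true.
From the singleton clause (!b41), b41 = false.
From the singleton clause (b43), b43 = true.
Now (!b43) is unsatisfied and unit — conflict.
Either choice for b21 ends in contradiction.
That branch fails; take b12 = false instead.
From the singleton clause (b13), b13 = true.
From the singleton clause (!b23), b23 = false.
From the singleton clause (!b33), b33 = false.
From the singleton clause (!b43), b43 = false.
Suppose b21 = true.
From the singleton clause (!b31), b31 = false.
From the singleton clause (b32), b32 = true.
From the singleton clause (!b41), b41 = false.
From the singleton clause (b42), b42 = true.
Now (!b42) is unsatisfied and unit — conflict.
That branch fails; take b21 = false instead.
From the singleton clause (b22), b22 = true.
From the singleton clause (!b32), b32 = false.
From the singleton clause (b31), b31 = true.
From the singleton clause (!b41), b41 = false.
From the singleton clause (b42), b42 = true.
Now (!b42) is unsatisfied and unit — conflict.
Either choice for b21 ends in contradiction.
Either choice for b12 ends in contradiction.
That branch fails; take b11 = true instead.
From the singleton clause (!b21), b21 = false.
From the singleton clause (!b31), b31 = false.
From the singleton clause (!b41), b41 = false.
Suppose b22 = true.
From the singleton clause (!b12), b12 = false.
From the singleton clause (!b32), b32 = false.
From the singleton clause (b33), b33 = true.
From the singleton clause (!b42), b42 = false.
From the singleton clause (b43), b43 = true.
Now (!b43) is unsatisfied and unit — conflict.
That branch fails; take b22 = false instead.
From the singleton clause (b23), b23 = true.
From the singleton clause (!b13), b13 = false.
From the singleton clause (!b33), b33 = false.
From the singleton clause (b32), b32 = true.
From the singleton clause (!b12), b12 = false.
From the singleton clause (!b42), b42 = false.
From the singleton clause (b43), b43 = true.
Now (!b43) is unsatisfied and unit — conflict.
Either choice for b22 ends in contradiction.
Either choice for b11 ends in contradiction.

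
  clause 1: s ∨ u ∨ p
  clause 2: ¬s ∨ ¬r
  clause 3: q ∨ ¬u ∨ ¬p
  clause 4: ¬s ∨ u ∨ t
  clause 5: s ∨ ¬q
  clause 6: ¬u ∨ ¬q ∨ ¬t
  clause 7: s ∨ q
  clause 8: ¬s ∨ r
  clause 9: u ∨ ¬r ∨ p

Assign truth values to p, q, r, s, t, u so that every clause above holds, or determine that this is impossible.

Try s = False.
(¬q) alone gives q = False.
That conflicts with the unit clause (q).
Undo s and try s = True.
(¬r) alone gives r = False.
That conflicts with the unit clause (r).
Neither s = True nor s = False works.

UNSATISFIABLE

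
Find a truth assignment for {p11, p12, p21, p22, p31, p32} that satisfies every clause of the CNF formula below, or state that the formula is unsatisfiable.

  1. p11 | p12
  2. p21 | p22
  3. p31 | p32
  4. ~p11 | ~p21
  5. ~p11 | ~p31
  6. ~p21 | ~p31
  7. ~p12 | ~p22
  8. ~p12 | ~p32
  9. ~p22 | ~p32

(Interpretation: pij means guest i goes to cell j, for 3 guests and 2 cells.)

UNSATISFIABLE

Case p11 = 1:
Unit clause (~p21) forces p21 = 0.
Unit clause (p22) forces p22 = 1.
Unit clause (~p31) forces p31 = 0.
Unit clause (p32) forces p32 = 1.
Now (~p32) is unsatisfied and unit — conflict.
Undo p11 and try p11 = 0.
Unit clause (p12) forces p12 = 1.
Unit clause (~p22) forces p22 = 0.
Unit clause (p21) forces p21 = 1.
Unit clause (~p31) forces p31 = 0.
Unit clause (p32) forces p32 = 1.
Now (~p32) is unsatisfied and unit — conflict.
Neither p11 = 1 nor p11 = 0 works.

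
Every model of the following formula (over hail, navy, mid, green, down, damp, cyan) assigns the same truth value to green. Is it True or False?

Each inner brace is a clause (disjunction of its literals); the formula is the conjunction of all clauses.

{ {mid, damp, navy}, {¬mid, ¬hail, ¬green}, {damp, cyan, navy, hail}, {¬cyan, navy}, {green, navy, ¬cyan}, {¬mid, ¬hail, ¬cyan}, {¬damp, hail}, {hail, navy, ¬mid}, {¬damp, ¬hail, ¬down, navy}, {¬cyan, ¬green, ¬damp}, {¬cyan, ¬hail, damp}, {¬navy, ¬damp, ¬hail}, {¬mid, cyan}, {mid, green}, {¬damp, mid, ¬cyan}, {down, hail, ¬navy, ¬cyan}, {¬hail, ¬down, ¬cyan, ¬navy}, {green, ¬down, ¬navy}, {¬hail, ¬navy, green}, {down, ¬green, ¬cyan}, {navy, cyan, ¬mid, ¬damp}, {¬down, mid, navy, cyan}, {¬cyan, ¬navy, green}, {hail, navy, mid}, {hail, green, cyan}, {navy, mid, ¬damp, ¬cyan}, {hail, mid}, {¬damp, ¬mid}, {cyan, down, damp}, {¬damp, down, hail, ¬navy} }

True

Suppose green = False.
The clause (mid) is unit, so mid = True.
The clause (cyan) is unit, so cyan = True.
The clause (navy) is unit, so navy = True.
But (¬navy) is also a unit clause — contradiction.
So every satisfying assignment has green = True.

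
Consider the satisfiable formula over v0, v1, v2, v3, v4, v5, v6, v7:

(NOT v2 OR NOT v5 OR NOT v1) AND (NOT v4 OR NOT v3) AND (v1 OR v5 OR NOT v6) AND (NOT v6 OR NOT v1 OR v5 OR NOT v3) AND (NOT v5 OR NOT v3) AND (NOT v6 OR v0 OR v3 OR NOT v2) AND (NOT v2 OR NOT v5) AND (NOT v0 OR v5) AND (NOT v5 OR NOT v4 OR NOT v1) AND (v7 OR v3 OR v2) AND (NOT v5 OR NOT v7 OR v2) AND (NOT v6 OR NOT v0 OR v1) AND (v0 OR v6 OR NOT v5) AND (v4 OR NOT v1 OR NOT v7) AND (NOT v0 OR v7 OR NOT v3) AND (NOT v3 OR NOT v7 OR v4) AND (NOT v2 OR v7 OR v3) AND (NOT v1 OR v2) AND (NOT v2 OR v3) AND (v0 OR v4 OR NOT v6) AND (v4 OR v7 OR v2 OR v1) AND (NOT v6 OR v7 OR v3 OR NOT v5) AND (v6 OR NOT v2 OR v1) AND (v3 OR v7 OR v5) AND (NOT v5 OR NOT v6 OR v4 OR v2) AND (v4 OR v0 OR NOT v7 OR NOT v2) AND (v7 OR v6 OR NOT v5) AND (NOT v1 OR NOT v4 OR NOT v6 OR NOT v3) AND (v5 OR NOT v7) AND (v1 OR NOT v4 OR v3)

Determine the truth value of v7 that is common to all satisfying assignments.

False

Suppose v7 = true.
(v5) alone gives v5 = true.
(NOT v3) alone gives v3 = false.
(NOT v2) alone gives v2 = false.
That conflicts with the unit clause (v2).
So every satisfying assignment has v7 = False.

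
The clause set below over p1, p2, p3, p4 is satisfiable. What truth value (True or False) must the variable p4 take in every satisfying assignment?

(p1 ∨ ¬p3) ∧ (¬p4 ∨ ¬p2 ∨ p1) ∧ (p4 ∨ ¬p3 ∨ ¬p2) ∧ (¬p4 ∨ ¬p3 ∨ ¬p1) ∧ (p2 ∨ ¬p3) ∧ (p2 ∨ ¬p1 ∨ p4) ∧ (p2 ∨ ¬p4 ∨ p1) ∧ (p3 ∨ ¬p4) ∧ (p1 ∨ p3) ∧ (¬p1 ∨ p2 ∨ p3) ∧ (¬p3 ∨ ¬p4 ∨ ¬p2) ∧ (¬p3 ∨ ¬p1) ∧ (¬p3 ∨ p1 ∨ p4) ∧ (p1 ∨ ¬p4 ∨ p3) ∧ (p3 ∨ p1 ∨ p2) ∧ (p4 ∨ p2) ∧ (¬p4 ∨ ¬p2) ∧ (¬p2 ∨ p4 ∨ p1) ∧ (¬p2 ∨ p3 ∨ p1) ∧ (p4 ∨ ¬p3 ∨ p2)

Suppose p4 = True.
From the singleton clause (p3), p3 = True.
From the singleton clause (p1), p1 = True.
That conflicts with the unit clause (¬p1).
So every satisfying assignment has p4 = False.

False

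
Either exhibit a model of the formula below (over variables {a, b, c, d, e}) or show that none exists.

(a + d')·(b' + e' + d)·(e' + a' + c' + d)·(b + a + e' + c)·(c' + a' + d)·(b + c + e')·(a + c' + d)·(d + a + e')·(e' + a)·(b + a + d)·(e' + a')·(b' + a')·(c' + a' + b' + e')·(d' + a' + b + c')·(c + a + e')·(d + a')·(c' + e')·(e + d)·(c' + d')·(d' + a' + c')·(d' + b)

Suppose a = 1.
From the singleton clause (e'), e = 0.
From the singleton clause (b'), b = 0.
From the singleton clause (d), d = 1.
That conflicts with the unit clause (d').
That branch fails; take a = 0 instead.
From the singleton clause (d'), d = 0.
From the singleton clause (c'), c = 0.
From the singleton clause (e'), e = 0.
That conflicts with the unit clause (e).
Neither a = 1 nor a = 0 works.

UNSATISFIABLE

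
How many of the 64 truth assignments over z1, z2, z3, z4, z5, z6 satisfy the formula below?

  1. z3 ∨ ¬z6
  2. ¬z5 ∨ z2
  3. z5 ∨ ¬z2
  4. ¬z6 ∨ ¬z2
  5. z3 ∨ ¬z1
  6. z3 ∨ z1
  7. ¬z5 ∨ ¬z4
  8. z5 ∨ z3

There are 2^6 = 64 truth assignments over (z1, z2, z3, z4, z5, z6).
Split on z1. With z1 = True, the clauses containing z1 are satisfied and ¬z1 drops from the rest; 5 of the 2^5 = 32 assignments to the other variables satisfy what remains.
With z1 = False, by the same count on the reduced clause set, 5 assignments work.
(One model: z1=F, z2=F, z3=T, z4=F, z5=F, z6=F.)
Total: 5 + 5 = 10.

10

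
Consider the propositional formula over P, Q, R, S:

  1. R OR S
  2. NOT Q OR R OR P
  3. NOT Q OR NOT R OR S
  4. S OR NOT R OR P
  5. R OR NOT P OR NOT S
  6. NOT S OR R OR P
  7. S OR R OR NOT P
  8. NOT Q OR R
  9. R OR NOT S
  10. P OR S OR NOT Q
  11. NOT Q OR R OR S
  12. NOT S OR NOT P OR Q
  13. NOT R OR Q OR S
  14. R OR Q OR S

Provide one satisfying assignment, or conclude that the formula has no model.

P: true,  Q: true,  R: true,  S: true

Case R = true:
Case Q = true:
(S) alone gives S = true.
No clause remains; P is free.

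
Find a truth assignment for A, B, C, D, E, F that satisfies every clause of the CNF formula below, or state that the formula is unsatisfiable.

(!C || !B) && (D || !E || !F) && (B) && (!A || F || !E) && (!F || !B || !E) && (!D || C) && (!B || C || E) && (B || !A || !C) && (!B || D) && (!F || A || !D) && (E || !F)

Unit clause (B) forces B = true.
Unit clause (!C) forces C = false.
Unit clause (!D) forces D = false.
But (D) is also a unit clause — contradiction.

UNSATISFIABLE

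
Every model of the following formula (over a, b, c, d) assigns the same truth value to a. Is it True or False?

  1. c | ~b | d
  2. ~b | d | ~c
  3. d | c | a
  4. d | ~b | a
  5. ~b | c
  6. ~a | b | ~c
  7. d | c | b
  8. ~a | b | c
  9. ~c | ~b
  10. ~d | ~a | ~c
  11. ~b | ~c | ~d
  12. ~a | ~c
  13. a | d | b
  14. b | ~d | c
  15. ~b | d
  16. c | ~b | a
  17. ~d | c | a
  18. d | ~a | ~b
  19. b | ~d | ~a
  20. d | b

Suppose a = 1.
(~c) alone gives c = 0.
(~b) alone gives b = 0.
That conflicts with the unit clause (b).
So every satisfying assignment has a = False.

False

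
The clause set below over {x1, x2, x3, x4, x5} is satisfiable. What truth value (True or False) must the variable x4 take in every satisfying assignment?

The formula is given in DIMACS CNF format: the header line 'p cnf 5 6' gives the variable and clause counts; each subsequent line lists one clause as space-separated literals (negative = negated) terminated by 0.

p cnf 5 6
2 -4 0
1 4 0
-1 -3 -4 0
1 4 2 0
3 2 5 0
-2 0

False

Suppose x4 = True.
From the singleton clause (x2), x2 = True.
But (¬x2) is also a unit clause — contradiction.
So every satisfying assignment has x4 = False.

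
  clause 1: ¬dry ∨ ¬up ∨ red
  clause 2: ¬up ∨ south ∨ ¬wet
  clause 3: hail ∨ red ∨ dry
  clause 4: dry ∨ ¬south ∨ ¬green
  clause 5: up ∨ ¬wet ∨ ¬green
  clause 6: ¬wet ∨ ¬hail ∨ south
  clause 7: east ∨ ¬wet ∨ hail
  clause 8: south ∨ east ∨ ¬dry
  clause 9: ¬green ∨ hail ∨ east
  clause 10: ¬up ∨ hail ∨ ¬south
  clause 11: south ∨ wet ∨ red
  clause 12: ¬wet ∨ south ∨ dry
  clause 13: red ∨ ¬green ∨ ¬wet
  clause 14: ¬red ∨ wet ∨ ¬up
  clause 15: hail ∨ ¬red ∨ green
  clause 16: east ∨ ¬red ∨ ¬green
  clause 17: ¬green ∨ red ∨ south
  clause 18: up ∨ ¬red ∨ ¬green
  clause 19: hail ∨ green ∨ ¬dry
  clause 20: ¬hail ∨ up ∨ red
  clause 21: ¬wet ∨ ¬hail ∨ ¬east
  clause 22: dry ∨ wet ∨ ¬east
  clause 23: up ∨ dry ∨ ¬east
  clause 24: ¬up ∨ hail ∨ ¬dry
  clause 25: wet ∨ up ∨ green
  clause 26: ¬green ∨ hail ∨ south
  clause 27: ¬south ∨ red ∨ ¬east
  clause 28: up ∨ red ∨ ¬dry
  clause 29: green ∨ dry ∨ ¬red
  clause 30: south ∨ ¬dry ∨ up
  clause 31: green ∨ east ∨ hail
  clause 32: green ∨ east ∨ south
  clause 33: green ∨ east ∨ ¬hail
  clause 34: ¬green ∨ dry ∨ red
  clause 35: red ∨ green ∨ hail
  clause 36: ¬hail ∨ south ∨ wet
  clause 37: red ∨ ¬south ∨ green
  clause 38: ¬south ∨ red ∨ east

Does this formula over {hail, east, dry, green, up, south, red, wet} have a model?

No, unsatisfiable

Suppose dry = False.
Suppose hail = True.
Suppose south = False.
The clause (¬wet) is unit, so wet = False.
But (wet) is also a unit clause — contradiction.
Undo south and try south = True.
The clause (¬green) is unit, so green = False.
The clause (¬red) is unit, so red = False.
But (red) is also a unit clause — contradiction.
Both values of south lead to a conflict.
Undo hail and try hail = False.
The clause (red) is unit, so red = True.
The clause (green) is unit, so green = True.
The clause (¬south) is unit, so south = False.
But (south) is also a unit clause — contradiction.
Both values of hail lead to a conflict.
Undo dry and try dry = True.
Suppose up = False.
The clause (red) is unit, so red = True.
The clause (¬green) is unit, so green = False.
The clause (hail) is unit, so hail = True.
The clause (wet) is unit, so wet = True.
The clause (south) is unit, so south = True.
The clause (¬east) is unit, so east = False.
But (east) is also a unit clause — contradiction.
Undo up and try up = True.
The clause (red) is unit, so red = True.
The clause (wet) is unit, so wet = True.
The clause (south) is unit, so south = True.
The clause (hail) is unit, so hail = True.
The clause (¬east) is unit, so east = False.
The clause (¬green) is unit, so green = False.
But (green) is also a unit clause — contradiction.
Both values of up lead to a conflict.
Both values of dry lead to a conflict.
No assignment satisfies every clause.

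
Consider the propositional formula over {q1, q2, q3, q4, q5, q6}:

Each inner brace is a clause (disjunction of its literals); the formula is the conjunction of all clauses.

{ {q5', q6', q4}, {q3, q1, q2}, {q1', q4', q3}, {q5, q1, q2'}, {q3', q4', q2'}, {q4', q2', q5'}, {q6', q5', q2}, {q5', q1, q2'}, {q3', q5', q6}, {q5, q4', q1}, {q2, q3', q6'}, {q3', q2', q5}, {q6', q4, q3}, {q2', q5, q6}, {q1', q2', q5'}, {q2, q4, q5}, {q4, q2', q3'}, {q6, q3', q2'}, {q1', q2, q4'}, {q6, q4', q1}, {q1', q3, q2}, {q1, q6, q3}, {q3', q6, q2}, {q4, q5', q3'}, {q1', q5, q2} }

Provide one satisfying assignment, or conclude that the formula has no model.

UNSATISFIABLE

Try q5 = 0.
Try q1 = 1.
From the singleton clause (q2), q2 = 1.
From the singleton clause (q3'), q3 = 0.
From the singleton clause (q4'), q4 = 0.
From the singleton clause (q6'), q6 = 0.
Now (q6) is unsatisfied and unit — conflict.
Backtrack on q1: now try q1 = 0.
From the singleton clause (q2'), q2 = 0.
From the singleton clause (q3), q3 = 1.
From the singleton clause (q4'), q4 = 0.
Now (q4) is unsatisfied and unit — conflict.
Both values of q1 lead to a conflict.
Backtrack on q5: now try q5 = 1.
Try q6 = 0.
From the singleton clause (q3'), q3 = 0.
From the singleton clause (q1), q1 = 1.
From the singleton clause (q4'), q4 = 0.
From the singleton clause (q2'), q2 = 0.
Now (q2) is unsatisfied and unit — conflict.
Backtrack on q6: now try q6 = 1.
From the singleton clause (q4), q4 = 1.
From the singleton clause (q2'), q2 = 0.
Now (q2) is unsatisfied and unit — conflict.
Both values of q6 lead to a conflict.
Both values of q5 lead to a conflict.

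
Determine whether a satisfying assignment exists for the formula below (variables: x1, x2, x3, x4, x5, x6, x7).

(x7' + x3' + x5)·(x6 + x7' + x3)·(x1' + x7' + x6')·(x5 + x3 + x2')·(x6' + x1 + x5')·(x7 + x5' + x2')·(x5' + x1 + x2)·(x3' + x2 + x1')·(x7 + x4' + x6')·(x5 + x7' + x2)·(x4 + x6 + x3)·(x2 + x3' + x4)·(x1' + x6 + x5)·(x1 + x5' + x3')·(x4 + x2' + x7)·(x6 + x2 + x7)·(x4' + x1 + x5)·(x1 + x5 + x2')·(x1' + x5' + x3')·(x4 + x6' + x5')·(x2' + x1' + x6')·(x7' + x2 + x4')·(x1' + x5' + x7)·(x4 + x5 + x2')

Yes, satisfiable

Case x7 = 0:
Case x5 = 0:
Case x3 = 0:
The clause (x2') is unit, so x2 = 0.
The clause (x6) is unit, so x6 = 1.
The clause (x4') is unit, so x4 = 0.
All clauses hold; x1 can take either value.
A satisfying assignment: x1=1,  x2=0,  x3=0,  x4=0,  x5=0,  x6=1,  x7=0.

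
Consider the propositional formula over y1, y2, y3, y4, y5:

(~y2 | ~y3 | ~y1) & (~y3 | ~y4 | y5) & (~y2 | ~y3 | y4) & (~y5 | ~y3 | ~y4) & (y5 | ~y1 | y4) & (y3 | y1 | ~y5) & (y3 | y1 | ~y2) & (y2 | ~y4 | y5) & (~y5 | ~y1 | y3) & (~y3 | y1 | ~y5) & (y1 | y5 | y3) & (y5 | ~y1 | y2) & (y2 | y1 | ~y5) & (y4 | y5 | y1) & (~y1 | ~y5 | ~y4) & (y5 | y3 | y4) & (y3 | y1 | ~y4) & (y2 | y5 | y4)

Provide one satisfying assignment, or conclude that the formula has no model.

y1 ↦ 1,  y2 ↦ 0,  y3 ↦ 1,  y4 ↦ 0,  y5 ↦ 1

Suppose y2 = 0.
Suppose y4 = 0.
The clause (y5) is unit, so y5 = 1.
The clause (y1) is unit, so y1 = 1.
The clause (y3) is unit, so y3 = 1.
All clauses are satisfied.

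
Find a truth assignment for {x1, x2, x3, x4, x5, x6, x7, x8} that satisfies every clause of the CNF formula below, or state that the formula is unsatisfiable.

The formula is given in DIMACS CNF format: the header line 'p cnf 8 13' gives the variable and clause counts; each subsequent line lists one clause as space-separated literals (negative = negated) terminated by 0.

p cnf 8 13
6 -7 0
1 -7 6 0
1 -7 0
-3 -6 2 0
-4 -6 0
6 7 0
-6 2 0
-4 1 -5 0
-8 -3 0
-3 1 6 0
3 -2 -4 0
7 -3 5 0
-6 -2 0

Try x6 = True.
Unit clause (¬x4) forces x4 = False.
Unit clause (x2) forces x2 = True.
That conflicts with the unit clause (¬x2).
So x6 must be the other value — set x6 = False.
Unit clause (¬x7) forces x7 = False.
That conflicts with the unit clause (x7).
Both values of x6 lead to a conflict.

UNSATISFIABLE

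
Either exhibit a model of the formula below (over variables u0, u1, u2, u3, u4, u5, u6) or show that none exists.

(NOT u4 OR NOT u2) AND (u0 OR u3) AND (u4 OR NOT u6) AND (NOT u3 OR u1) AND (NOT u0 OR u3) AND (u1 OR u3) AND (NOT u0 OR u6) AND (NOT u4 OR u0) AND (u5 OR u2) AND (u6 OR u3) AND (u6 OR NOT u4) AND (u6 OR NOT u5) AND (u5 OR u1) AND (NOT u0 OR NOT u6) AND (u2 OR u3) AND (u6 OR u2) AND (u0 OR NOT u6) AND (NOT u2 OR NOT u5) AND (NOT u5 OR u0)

u0 ↦ false, u1 ↦ true, u2 ↦ true, u3 ↦ true, u4 ↦ false, u5 ↦ false, u6 ↦ false

Suppose u4 = false.
Unit clause (NOT u6) forces u6 = false.
Unit clause (NOT u0) forces u0 = false.
Unit clause (u3) forces u3 = true.
Unit clause (u1) forces u1 = true.
Unit clause (NOT u5) forces u5 = false.
Unit clause (u2) forces u2 = true.
Every clause now holds.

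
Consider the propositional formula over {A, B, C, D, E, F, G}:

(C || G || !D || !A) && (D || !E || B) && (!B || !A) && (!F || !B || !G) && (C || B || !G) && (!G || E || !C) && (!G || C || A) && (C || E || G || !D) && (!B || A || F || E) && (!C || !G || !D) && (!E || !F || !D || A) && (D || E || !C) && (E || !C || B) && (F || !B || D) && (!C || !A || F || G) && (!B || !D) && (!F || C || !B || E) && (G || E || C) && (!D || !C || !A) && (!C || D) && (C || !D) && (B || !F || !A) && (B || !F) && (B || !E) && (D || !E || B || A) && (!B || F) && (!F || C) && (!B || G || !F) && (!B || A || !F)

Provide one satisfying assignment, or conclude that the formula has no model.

UNSATISFIABLE

Try B = false.
From the singleton clause (!F), F = false.
From the singleton clause (!E), E = false.
From the singleton clause (!C), C = false.
From the singleton clause (!G), G = false.
That conflicts with the unit clause (G).
Backtrack on B: now try B = true.
From the singleton clause (!A), A = false.
From the singleton clause (!D), D = false.
From the singleton clause (F), F = true.
That conflicts with the unit clause (!F).
Both values of B lead to a conflict.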